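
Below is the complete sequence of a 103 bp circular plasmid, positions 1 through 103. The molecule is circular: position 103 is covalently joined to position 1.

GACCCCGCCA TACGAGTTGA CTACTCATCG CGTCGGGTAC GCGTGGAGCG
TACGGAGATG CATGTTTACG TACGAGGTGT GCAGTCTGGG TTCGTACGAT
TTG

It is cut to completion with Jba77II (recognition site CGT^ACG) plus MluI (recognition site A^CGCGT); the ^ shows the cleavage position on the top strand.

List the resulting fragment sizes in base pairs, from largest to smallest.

47, 24, 20, 12 bp

Jba77II sites (CGTACG) start at positions 49, 69, 93.
Jba77II cuts after base 3 of each site, so after positions 51, 71, 95.
The MluI site (ACGCGT) starts at position 39.
MluI cuts after the first base of each site, so after position 39.
Combined cut positions: 39, 51, 71, 95.
Circular molecule, 4 cuts → 4 fragments:
  40–51 → 12 bp
  52–71 → 20 bp
  72–95 → 24 bp
  96–103 then 1–39 → 8 + 39 = 47 bp
Sorted largest to smallest: 47, 24, 20, 12 bp.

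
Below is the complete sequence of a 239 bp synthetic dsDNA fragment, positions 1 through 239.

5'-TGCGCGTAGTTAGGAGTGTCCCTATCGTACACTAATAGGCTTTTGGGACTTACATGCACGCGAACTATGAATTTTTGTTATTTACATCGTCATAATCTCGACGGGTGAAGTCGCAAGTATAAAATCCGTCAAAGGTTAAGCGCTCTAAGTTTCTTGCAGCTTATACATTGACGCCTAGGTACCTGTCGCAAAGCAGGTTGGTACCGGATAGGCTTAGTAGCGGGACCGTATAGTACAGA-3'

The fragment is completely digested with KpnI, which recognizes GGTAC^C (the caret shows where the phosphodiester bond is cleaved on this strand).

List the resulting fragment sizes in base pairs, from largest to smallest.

182, 35, 22 bp

KpnI sites (GGTACC) start at positions 178, 200.
KpnI cuts after base 5 of each site (before the last base), so after positions 182, 204.
Linear molecule, 2 cuts → 3 fragments:
  1–182 → 182 bp
  183–204 → 22 bp
  205–239 → 35 bp
Sorted largest to smallest: 182, 35, 22 bp.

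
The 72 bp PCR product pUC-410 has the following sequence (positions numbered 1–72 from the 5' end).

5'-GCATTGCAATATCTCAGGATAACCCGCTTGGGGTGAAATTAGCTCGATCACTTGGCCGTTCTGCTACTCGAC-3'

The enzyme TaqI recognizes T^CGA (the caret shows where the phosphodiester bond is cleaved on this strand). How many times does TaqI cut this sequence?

TCGA occurs starting at positions 44, 68.
TaqI cuts at 2 sites.

2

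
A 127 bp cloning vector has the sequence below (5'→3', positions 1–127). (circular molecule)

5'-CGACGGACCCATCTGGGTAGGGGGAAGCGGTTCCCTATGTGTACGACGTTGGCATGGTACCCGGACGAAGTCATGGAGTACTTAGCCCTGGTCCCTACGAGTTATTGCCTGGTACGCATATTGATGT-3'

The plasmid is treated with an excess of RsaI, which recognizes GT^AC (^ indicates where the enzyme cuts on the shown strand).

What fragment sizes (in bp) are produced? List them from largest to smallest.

56, 34, 21, 16 bp

RsaI sites (GTAC) start at positions 41, 57, 78, 112.
RsaI cuts after base 2 of each site, so after positions 42, 58, 79, 113.
Circular molecule, 4 cuts → 4 fragments:
  43–58 → 16 bp
  59–79 → 21 bp
  80–113 → 34 bp
  114–127 then 1–42 → 14 + 42 = 56 bp
Sorted largest to smallest: 56, 34, 21, 16 bp.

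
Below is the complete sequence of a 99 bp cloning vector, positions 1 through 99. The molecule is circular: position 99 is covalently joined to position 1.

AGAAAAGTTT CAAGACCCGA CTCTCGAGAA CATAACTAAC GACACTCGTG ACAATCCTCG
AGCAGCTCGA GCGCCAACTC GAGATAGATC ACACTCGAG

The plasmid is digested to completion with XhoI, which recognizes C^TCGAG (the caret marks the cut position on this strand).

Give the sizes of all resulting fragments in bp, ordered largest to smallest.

34, 28, 16, 12, 9 bp

XhoI sites (CTCGAG) start at positions 23, 57, 66, 78, 94.
XhoI cuts after the first base of each site, so after positions 23, 57, 66, 78, 94.
Circular molecule, 5 cuts → 5 fragments:
  24–57 → 34 bp
  58–66 → 9 bp
  67–78 → 12 bp
  79–94 → 16 bp
  95–99 then 1–23 → 5 + 23 = 28 bp
Sorted largest to smallest: 34, 28, 16, 12, 9 bp.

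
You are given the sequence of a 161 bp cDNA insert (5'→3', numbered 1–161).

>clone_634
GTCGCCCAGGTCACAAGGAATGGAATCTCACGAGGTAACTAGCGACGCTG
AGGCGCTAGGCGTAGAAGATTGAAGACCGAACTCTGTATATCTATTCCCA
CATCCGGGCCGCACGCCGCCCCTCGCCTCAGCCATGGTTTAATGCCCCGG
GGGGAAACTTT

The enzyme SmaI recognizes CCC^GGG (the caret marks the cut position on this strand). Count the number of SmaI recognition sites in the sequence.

1

CCCGGG occurs starting at position 146.
SmaI cuts at 1 site.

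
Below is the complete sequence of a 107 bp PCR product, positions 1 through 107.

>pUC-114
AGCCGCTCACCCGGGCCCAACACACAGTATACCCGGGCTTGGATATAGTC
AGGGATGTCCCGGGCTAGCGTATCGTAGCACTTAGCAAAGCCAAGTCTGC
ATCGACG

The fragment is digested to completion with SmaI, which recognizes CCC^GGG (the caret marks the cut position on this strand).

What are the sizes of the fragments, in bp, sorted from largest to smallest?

46, 27, 22, 12 bp

SmaI sites (CCCGGG) start at positions 10, 32, 59.
SmaI cuts after base 3 of each site, so after positions 12, 34, 61.
Linear molecule, 3 cuts → 4 fragments:
  1–12 → 12 bp
  13–34 → 22 bp
  35–61 → 27 bp
  62–107 → 46 bp
Sorted largest to smallest: 46, 27, 22, 12 bp.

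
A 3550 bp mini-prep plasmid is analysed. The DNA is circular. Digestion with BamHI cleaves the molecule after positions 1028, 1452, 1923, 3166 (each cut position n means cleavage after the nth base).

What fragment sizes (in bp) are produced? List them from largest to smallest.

1412, 1243, 471, 424 bp

Circular molecule, 4 cuts → 4 fragments:
  1452 − 1028 = 424 bp
  1923 − 1452 = 471 bp
  3166 − 1923 = 1243 bp
  wrap: 3550 − 3166 + 1028 = 1412 bp
Sorted largest to smallest: 1412, 1243, 471, 424 bp.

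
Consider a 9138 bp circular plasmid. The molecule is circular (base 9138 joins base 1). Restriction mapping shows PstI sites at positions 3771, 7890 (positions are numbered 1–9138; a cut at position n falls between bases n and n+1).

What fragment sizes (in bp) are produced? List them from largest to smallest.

Circular molecule, 2 cuts → 2 fragments:
  7890 − 3771 = 4119 bp
  wrap: 9138 − 7890 + 3771 = 5019 bp
Sorted largest to smallest: 5019, 4119 bp.

5019, 4119 bp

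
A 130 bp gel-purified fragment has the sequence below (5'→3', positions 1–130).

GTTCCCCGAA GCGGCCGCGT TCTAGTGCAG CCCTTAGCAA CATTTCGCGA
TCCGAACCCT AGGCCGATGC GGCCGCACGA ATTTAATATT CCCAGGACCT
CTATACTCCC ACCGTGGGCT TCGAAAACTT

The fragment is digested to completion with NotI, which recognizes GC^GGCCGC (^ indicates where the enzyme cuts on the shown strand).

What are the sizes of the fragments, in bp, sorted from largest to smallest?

60, 58, 12 bp

NotI sites (GCGGCCGC) start at positions 11, 69.
NotI cuts after base 2 of each site, so after positions 12, 70.
Linear molecule, 2 cuts → 3 fragments:
  1–12 → 12 bp
  13–70 → 58 bp
  71–130 → 60 bp
Sorted largest to smallest: 60, 58, 12 bp.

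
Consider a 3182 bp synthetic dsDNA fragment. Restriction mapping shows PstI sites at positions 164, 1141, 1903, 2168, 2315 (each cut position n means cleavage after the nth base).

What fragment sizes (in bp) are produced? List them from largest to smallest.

977, 867, 762, 265, 164, 147 bp

Linear molecule, 5 cuts → 6 fragments:
  164 − 0 = 164 bp
  1141 − 164 = 977 bp
  1903 − 1141 = 762 bp
  2168 − 1903 = 265 bp
  2315 − 2168 = 147 bp
  3182 − 2315 = 867 bp
Sorted largest to smallest: 977, 867, 762, 265, 164, 147 bp.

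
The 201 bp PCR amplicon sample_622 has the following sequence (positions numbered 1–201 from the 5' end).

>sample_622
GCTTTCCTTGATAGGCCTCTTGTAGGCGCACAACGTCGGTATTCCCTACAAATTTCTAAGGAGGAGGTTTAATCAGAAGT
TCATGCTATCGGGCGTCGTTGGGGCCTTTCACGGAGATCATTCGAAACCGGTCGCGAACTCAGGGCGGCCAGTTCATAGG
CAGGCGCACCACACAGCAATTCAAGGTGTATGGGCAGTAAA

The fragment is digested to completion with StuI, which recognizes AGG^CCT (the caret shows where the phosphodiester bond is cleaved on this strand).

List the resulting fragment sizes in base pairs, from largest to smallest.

186, 15 bp

The StuI site (AGGCCT) starts at position 13.
StuI cuts after base 3 of each site, so after position 15.
Linear molecule, 1 cut → 2 fragments:
  1–15 → 15 bp
  16–201 → 186 bp
Sorted largest to smallest: 186, 15 bp.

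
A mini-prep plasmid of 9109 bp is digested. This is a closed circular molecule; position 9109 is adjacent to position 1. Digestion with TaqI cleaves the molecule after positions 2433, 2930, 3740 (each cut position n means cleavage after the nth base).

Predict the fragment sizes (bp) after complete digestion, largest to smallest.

7802, 810, 497 bp

Circular molecule, 3 cuts → 3 fragments:
  2930 − 2433 = 497 bp
  3740 − 2930 = 810 bp
  wrap: 9109 − 3740 + 2433 = 7802 bp
Sorted largest to smallest: 7802, 810, 497 bp.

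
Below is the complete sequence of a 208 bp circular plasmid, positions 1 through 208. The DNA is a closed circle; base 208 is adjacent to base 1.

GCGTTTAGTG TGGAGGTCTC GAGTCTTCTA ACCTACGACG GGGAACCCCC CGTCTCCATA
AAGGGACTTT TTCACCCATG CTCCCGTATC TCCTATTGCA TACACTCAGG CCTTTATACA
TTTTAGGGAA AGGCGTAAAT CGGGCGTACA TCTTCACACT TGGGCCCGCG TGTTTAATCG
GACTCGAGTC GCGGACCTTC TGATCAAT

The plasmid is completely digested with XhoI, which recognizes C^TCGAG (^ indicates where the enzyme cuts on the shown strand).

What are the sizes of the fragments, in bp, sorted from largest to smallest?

XhoI sites (CTCGAG) start at positions 18, 183.
XhoI cuts after the first base of each site, so after positions 18, 183.
Circular molecule, 2 cuts → 2 fragments:
  19–183 → 165 bp
  184–208 then 1–18 → 25 + 18 = 43 bp
Sorted largest to smallest: 165, 43 bp.

165, 43 bp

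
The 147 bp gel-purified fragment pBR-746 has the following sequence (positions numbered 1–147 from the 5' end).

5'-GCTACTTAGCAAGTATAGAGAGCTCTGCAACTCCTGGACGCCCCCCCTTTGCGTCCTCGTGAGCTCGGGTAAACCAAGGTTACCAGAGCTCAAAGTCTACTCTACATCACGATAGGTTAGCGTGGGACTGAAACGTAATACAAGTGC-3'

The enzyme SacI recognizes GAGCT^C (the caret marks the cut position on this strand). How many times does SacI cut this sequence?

GAGCTC occurs starting at positions 20, 61, 86.
SacI cuts at 3 sites.

3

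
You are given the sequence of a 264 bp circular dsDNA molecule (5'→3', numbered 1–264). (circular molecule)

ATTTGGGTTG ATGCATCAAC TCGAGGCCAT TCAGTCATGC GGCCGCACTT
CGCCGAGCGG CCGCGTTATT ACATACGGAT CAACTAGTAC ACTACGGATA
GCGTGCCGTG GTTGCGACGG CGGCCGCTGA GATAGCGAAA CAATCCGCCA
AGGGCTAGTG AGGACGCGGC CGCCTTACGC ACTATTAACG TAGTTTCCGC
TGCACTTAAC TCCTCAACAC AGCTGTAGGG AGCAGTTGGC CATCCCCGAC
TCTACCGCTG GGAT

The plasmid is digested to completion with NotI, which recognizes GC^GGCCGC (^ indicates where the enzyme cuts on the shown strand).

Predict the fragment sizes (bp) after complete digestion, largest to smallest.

NotI sites (GCGGCCGC) start at positions 39, 57, 120, 166.
NotI cuts after base 2 of each site, so after positions 40, 58, 121, 167.
Circular molecule, 4 cuts → 4 fragments:
  41–58 → 18 bp
  59–121 → 63 bp
  122–167 → 46 bp
  168–264 then 1–40 → 97 + 40 = 137 bp
Sorted largest to smallest: 137, 63, 46, 18 bp.

137, 63, 46, 18 bp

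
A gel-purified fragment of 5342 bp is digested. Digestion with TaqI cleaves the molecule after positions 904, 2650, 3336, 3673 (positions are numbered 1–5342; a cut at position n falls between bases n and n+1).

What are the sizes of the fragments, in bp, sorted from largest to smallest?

Linear molecule, 4 cuts → 5 fragments:
  904 − 0 = 904 bp
  2650 − 904 = 1746 bp
  3336 − 2650 = 686 bp
  3673 − 3336 = 337 bp
  5342 − 3673 = 1669 bp
Sorted largest to smallest: 1746, 1669, 904, 686, 337 bp.

1746, 1669, 904, 686, 337 bp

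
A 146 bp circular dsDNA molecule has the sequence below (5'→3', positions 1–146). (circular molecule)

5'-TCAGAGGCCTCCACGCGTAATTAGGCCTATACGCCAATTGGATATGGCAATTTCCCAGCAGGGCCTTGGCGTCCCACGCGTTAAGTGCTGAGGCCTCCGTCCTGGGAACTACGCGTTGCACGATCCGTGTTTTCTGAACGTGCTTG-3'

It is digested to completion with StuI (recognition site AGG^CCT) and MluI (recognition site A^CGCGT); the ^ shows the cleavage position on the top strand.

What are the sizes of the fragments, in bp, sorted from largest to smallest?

StuI sites (AGGCCT) start at positions 5, 23, 91.
StuI cuts after base 3 of each site, so after positions 7, 25, 93.
MluI sites (ACGCGT) start at positions 13, 76, 111.
MluI cuts after the first base of each site, so after positions 13, 76, 111.
Combined cut positions: 7, 13, 25, 76, 93, 111.
Circular molecule, 6 cuts → 6 fragments:
  8–13 → 6 bp
  14–25 → 12 bp
  26–76 → 51 bp
  77–93 → 17 bp
  94–111 → 18 bp
  112–146 then 1–7 → 35 + 7 = 42 bp
Sorted largest to smallest: 51, 42, 18, 17, 12, 6 bp.

51, 42, 18, 17, 12, 6 bp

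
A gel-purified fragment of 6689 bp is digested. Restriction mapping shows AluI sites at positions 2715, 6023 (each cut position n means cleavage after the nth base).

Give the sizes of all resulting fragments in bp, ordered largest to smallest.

Linear molecule, 2 cuts → 3 fragments:
  2715 − 0 = 2715 bp
  6023 − 2715 = 3308 bp
  6689 − 6023 = 666 bp
Sorted largest to smallest: 3308, 2715, 666 bp.

3308, 2715, 666 bp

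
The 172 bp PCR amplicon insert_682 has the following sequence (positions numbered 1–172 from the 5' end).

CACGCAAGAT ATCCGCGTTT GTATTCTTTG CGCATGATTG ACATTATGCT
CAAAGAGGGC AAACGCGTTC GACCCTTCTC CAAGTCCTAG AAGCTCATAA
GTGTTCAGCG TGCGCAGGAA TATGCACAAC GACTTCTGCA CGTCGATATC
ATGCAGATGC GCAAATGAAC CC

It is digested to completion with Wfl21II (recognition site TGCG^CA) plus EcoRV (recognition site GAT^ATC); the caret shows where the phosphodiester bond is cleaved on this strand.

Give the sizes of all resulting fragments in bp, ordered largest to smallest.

Wfl21II sites (TGCGCA) start at positions 29, 111, 158.
Wfl21II cuts after base 4 of each site, so after positions 32, 114, 161.
EcoRV sites (GATATC) start at positions 8, 145.
EcoRV cuts after base 3 of each site, so after positions 10, 147.
Combined cut positions: 10, 32, 114, 147, 161.
Linear molecule, 5 cuts → 6 fragments:
  1–10 → 10 bp
  11–32 → 22 bp
  33–114 → 82 bp
  115–147 → 33 bp
  148–161 → 14 bp
  162–172 → 11 bp
Sorted largest to smallest: 82, 33, 22, 14, 11, 10 bp.

82, 33, 22, 14, 11, 10 bp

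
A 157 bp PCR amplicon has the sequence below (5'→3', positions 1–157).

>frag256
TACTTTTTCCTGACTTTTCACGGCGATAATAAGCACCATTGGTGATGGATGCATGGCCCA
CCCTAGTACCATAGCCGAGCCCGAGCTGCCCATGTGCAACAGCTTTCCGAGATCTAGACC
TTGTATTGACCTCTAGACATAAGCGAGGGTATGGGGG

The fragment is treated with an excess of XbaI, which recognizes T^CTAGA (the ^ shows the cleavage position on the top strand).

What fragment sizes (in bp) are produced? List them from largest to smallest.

XbaI sites (TCTAGA) start at positions 113, 132.
XbaI cuts after the first base of each site, so after positions 113, 132.
Linear molecule, 2 cuts → 3 fragments:
  1–113 → 113 bp
  114–132 → 19 bp
  133–157 → 25 bp
Sorted largest to smallest: 113, 25, 19 bp.

113, 25, 19 bp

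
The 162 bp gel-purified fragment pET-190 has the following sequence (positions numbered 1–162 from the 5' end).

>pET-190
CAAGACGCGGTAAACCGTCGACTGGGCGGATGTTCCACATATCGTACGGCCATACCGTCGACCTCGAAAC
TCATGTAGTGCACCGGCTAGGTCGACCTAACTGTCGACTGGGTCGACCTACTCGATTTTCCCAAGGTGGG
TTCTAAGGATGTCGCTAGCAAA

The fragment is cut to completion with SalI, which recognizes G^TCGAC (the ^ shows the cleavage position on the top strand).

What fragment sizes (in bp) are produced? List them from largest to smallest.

50, 40, 34, 17, 12, 9 bp

SalI sites (GTCGAC) start at positions 17, 57, 91, 103, 112.
SalI cuts after the first base of each site, so after positions 17, 57, 91, 103, 112.
Linear molecule, 5 cuts → 6 fragments:
  1–17 → 17 bp
  18–57 → 40 bp
  58–91 → 34 bp
  92–103 → 12 bp
  104–112 → 9 bp
  113–162 → 50 bp
Sorted largest to smallest: 50, 40, 34, 17, 12, 9 bp.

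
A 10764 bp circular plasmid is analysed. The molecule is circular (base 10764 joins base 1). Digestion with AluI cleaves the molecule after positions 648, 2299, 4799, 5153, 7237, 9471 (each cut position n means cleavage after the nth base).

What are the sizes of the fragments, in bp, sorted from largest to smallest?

Circular molecule, 6 cuts → 6 fragments:
  2299 − 648 = 1651 bp
  4799 − 2299 = 2500 bp
  5153 − 4799 = 354 bp
  7237 − 5153 = 2084 bp
  9471 − 7237 = 2234 bp
  wrap: 10764 − 9471 + 648 = 1941 bp
Sorted largest to smallest: 2500, 2234, 2084, 1941, 1651, 354 bp.

2500, 2234, 2084, 1941, 1651, 354 bp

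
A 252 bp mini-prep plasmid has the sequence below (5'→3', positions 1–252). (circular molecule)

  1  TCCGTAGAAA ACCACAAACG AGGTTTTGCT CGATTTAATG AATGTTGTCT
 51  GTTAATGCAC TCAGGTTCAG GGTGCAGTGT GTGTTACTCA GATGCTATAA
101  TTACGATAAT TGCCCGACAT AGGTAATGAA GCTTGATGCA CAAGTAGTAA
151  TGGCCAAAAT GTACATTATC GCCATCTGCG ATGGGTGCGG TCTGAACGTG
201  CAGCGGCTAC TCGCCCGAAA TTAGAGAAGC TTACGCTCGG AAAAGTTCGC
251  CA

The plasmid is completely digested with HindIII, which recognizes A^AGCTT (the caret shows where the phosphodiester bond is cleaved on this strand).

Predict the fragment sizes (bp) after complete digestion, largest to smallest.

HindIII sites (AAGCTT) start at positions 129, 227.
HindIII cuts after the first base of each site, so after positions 129, 227.
Circular molecule, 2 cuts → 2 fragments:
  130–227 → 98 bp
  228–252 then 1–129 → 25 + 129 = 154 bp
Sorted largest to smallest: 154, 98 bp.

154, 98 bp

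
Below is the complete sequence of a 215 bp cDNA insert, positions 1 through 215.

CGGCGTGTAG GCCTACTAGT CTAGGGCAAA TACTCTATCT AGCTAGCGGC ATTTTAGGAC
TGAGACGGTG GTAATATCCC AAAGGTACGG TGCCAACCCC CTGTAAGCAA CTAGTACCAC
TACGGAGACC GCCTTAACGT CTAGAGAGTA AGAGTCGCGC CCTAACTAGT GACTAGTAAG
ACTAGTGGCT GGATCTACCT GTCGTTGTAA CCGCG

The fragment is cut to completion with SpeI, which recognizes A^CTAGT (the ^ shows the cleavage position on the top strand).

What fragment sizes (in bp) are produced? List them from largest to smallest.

95, 55, 34, 15, 9, 7 bp

SpeI sites (ACTAGT) start at positions 15, 110, 165, 172, 181.
SpeI cuts after the first base of each site, so after positions 15, 110, 165, 172, 181.
Linear molecule, 5 cuts → 6 fragments:
  1–15 → 15 bp
  16–110 → 95 bp
  111–165 → 55 bp
  166–172 → 7 bp
  173–181 → 9 bp
  182–215 → 34 bp
Sorted largest to smallest: 95, 55, 34, 15, 9, 7 bp.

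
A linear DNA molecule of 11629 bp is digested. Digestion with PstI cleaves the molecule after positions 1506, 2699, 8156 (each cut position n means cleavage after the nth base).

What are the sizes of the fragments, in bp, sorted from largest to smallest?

Linear molecule, 3 cuts → 4 fragments:
  1506 − 0 = 1506 bp
  2699 − 1506 = 1193 bp
  8156 − 2699 = 5457 bp
  11629 − 8156 = 3473 bp
Sorted largest to smallest: 5457, 3473, 1506, 1193 bp.

5457, 3473, 1506, 1193 bp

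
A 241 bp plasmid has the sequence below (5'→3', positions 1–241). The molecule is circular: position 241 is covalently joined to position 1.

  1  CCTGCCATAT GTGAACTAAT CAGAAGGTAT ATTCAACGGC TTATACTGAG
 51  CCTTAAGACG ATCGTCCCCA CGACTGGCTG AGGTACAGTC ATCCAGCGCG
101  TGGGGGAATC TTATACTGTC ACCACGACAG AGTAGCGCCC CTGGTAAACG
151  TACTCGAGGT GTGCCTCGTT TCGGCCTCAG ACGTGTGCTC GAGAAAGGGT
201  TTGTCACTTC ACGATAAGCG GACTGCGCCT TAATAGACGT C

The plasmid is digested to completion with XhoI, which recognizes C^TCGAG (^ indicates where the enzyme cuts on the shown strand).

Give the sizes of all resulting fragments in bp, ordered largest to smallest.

206, 35 bp

XhoI sites (CTCGAG) start at positions 153, 188.
XhoI cuts after the first base of each site, so after positions 153, 188.
Circular molecule, 2 cuts → 2 fragments:
  154–188 → 35 bp
  189–241 then 1–153 → 53 + 153 = 206 bp
Sorted largest to smallest: 206, 35 bp.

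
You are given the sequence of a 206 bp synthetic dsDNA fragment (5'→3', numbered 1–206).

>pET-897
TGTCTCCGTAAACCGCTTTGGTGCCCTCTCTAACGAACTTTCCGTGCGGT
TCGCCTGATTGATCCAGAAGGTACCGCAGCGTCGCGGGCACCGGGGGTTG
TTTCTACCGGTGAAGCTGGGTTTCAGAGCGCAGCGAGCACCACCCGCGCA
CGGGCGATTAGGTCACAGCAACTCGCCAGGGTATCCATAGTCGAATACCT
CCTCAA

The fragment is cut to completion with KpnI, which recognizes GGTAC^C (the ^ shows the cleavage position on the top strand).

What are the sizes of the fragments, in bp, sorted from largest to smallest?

The KpnI site (GGTACC) starts at position 70.
KpnI cuts after base 5 of each site (before the last base), so after position 74.
Linear molecule, 1 cut → 2 fragments:
  1–74 → 74 bp
  75–206 → 132 bp
Sorted largest to smallest: 132, 74 bp.

132, 74 bp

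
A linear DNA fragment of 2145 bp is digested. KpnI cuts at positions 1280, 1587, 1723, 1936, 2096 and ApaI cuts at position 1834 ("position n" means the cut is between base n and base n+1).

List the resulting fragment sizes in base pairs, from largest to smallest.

1280, 307, 160, 136, 111, 102, 49 bp

Combined cut positions (sorted): 1280, 1587, 1723, 1834, 1936, 2096.
Linear molecule, 6 cuts → 7 fragments:
  1280 − 0 = 1280 bp
  1587 − 1280 = 307 bp
  1723 − 1587 = 136 bp
  1834 − 1723 = 111 bp
  1936 − 1834 = 102 bp
  2096 − 1936 = 160 bp
  2145 − 2096 = 49 bp
Sorted largest to smallest: 1280, 307, 160, 136, 111, 102, 49 bp.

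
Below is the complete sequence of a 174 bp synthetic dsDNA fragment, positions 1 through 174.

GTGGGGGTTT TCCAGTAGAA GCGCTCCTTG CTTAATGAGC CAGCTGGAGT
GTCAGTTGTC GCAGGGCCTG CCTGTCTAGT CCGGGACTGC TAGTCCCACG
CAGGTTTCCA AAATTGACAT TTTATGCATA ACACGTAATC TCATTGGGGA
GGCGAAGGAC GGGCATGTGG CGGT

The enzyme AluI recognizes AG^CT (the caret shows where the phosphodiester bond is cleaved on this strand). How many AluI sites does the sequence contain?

AGCT occurs starting at position 42.
AluI cuts at 1 site.

1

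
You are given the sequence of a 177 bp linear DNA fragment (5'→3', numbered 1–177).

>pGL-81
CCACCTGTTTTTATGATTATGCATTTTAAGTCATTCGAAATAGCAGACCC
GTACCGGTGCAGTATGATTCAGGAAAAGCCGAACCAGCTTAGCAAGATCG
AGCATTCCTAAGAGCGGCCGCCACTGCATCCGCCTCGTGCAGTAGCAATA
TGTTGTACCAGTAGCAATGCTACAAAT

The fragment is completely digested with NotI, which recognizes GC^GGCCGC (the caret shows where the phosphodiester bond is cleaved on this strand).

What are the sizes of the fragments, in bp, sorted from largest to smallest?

115, 62 bp

The NotI site (GCGGCCGC) starts at position 114.
NotI cuts after base 2 of each site, so after position 115.
Linear molecule, 1 cut → 2 fragments:
  1–115 → 115 bp
  116–177 → 62 bp
Sorted largest to smallest: 115, 62 bp.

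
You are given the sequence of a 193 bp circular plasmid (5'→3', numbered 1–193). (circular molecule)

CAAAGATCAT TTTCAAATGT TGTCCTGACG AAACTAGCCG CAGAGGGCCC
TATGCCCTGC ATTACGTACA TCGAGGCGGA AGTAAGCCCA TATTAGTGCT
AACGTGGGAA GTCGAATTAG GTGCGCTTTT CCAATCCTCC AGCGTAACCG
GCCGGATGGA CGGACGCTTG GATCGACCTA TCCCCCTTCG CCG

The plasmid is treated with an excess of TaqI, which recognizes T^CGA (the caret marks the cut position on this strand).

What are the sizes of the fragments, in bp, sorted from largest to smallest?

TaqI sites (TCGA) start at positions 71, 112, 173.
TaqI cuts after the first base of each site, so after positions 71, 112, 173.
Circular molecule, 3 cuts → 3 fragments:
  72–112 → 41 bp
  113–173 → 61 bp
  174–193 then 1–71 → 20 + 71 = 91 bp
Sorted largest to smallest: 91, 61, 41 bp.

91, 61, 41 bp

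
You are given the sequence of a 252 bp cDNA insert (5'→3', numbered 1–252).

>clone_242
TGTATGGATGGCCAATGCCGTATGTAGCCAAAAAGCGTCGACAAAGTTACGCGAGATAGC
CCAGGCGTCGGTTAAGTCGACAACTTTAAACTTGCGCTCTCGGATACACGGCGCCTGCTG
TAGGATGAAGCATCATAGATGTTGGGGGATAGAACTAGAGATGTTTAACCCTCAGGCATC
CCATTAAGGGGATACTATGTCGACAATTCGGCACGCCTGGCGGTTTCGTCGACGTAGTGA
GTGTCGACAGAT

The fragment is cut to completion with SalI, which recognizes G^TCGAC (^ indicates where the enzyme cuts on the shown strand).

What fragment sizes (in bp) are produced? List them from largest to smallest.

123, 39, 37, 29, 15, 9 bp

SalI sites (GTCGAC) start at positions 37, 76, 199, 228, 243.
SalI cuts after the first base of each site, so after positions 37, 76, 199, 228, 243.
Linear molecule, 5 cuts → 6 fragments:
  1–37 → 37 bp
  38–76 → 39 bp
  77–199 → 123 bp
  200–228 → 29 bp
  229–243 → 15 bp
  244–252 → 9 bp
Sorted largest to smallest: 123, 39, 37, 29, 15, 9 bp.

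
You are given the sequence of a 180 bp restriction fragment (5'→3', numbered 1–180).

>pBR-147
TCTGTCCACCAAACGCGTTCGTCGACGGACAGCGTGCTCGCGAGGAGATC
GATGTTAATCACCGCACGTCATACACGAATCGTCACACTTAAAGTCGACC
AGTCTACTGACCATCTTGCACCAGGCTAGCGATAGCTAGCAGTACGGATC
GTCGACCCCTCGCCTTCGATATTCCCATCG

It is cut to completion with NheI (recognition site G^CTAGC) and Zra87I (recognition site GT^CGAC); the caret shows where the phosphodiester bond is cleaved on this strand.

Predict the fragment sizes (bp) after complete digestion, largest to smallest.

73, 30, 28, 22, 17, 10 bp

NheI sites (GCTAGC) start at positions 125, 135.
NheI cuts after the first base of each site, so after positions 125, 135.
Zra87I sites (GTCGAC) start at positions 21, 94, 151.
Zra87I cuts after base 2 of each site, so after positions 22, 95, 152.
Combined cut positions: 22, 95, 125, 135, 152.
Linear molecule, 5 cuts → 6 fragments:
  1–22 → 22 bp
  23–95 → 73 bp
  96–125 → 30 bp
  126–135 → 10 bp
  136–152 → 17 bp
  153–180 → 28 bp
Sorted largest to smallest: 73, 30, 28, 22, 17, 10 bp.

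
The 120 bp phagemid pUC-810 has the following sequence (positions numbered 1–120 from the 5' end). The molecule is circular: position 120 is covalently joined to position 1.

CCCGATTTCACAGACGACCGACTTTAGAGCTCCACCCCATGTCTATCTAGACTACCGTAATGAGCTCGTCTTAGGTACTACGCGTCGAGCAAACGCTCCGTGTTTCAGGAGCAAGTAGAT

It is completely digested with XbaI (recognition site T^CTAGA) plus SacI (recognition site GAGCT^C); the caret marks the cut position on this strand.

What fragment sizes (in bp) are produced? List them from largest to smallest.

The XbaI site (TCTAGA) starts at position 46.
XbaI cuts after the first base of each site, so after position 46.
SacI sites (GAGCTC) start at positions 27, 62.
SacI cuts after base 5 of each site (before the last base), so after positions 31, 66.
Combined cut positions: 31, 46, 66.
Circular molecule, 3 cuts → 3 fragments:
  32–46 → 15 bp
  47–66 → 20 bp
  67–120 then 1–31 → 54 + 31 = 85 bp
Sorted largest to smallest: 85, 20, 15 bp.

85, 20, 15 bp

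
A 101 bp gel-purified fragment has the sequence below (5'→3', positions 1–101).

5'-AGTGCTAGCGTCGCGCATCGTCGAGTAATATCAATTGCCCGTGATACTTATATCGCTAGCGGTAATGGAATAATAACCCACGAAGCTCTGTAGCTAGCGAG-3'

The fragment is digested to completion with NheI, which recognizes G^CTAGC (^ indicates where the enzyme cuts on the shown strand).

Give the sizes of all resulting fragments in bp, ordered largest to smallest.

NheI sites (GCTAGC) start at positions 4, 55, 93.
NheI cuts after the first base of each site, so after positions 4, 55, 93.
Linear molecule, 3 cuts → 4 fragments:
  1–4 → 4 bp
  5–55 → 51 bp
  56–93 → 38 bp
  94–101 → 8 bp
Sorted largest to smallest: 51, 38, 8, 4 bp.

51, 38, 8, 4 bp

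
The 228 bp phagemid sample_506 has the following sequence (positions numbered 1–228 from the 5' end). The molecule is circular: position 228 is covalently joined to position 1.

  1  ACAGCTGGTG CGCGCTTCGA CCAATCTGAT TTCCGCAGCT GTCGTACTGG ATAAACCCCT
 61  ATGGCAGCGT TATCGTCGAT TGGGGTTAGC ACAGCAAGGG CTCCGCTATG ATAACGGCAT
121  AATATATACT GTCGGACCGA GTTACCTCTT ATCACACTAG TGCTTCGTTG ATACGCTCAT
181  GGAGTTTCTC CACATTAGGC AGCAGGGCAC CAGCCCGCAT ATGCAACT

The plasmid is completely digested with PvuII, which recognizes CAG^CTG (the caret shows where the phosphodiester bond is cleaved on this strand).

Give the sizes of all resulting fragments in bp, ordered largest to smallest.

194, 34 bp

PvuII sites (CAGCTG) start at positions 2, 36.
PvuII cuts after base 3 of each site, so after positions 4, 38.
Circular molecule, 2 cuts → 2 fragments:
  5–38 → 34 bp
  39–228 then 1–4 → 190 + 4 = 194 bp
Sorted largest to smallest: 194, 34 bp.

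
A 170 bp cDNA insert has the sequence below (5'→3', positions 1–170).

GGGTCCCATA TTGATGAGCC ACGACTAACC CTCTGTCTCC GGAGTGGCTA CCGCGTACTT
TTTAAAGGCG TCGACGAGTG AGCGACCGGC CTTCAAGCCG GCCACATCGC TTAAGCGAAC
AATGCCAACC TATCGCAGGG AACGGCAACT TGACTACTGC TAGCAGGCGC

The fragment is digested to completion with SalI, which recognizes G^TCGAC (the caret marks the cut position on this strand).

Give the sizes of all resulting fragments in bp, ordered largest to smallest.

The SalI site (GTCGAC) starts at position 70.
SalI cuts after the first base of each site, so after position 70.
Linear molecule, 1 cut → 2 fragments:
  1–70 → 70 bp
  71–170 → 100 bp
Sorted largest to smallest: 100, 70 bp.

100, 70 bp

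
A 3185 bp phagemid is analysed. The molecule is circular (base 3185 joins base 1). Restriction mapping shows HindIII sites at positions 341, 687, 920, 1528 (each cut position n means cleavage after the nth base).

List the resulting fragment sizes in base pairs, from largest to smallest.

1998, 608, 346, 233 bp

Circular molecule, 4 cuts → 4 fragments:
  687 − 341 = 346 bp
  920 − 687 = 233 bp
  1528 − 920 = 608 bp
  wrap: 3185 − 1528 + 341 = 1998 bp
Sorted largest to smallest: 1998, 608, 346, 233 bp.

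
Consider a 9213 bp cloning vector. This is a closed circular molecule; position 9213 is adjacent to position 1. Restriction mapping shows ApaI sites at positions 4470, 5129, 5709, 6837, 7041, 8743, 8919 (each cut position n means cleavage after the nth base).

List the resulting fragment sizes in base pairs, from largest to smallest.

Circular molecule, 7 cuts → 7 fragments:
  5129 − 4470 = 659 bp
  5709 − 5129 = 580 bp
  6837 − 5709 = 1128 bp
  7041 − 6837 = 204 bp
  8743 − 7041 = 1702 bp
  8919 − 8743 = 176 bp
  wrap: 9213 − 8919 + 4470 = 4764 bp
Sorted largest to smallest: 4764, 1702, 1128, 659, 580, 204, 176 bp.

4764, 1702, 1128, 659, 580, 204, 176 bp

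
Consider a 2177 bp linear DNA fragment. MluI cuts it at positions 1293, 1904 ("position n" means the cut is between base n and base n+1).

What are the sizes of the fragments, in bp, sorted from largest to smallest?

1293, 611, 273 bp

Linear molecule, 2 cuts → 3 fragments:
  1293 − 0 = 1293 bp
  1904 − 1293 = 611 bp
  2177 − 1904 = 273 bp
Sorted largest to smallest: 1293, 611, 273 bp.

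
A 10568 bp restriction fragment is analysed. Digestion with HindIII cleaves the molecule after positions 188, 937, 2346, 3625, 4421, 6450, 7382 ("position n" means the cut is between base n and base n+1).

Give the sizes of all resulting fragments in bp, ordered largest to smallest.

Linear molecule, 7 cuts → 8 fragments:
  188 − 0 = 188 bp
  937 − 188 = 749 bp
  2346 − 937 = 1409 bp
  3625 − 2346 = 1279 bp
  4421 − 3625 = 796 bp
  6450 − 4421 = 2029 bp
  7382 − 6450 = 932 bp
  10568 − 7382 = 3186 bp
Sorted largest to smallest: 3186, 2029, 1409, 1279, 932, 796, 749, 188 bp.

3186, 2029, 1409, 1279, 932, 796, 749, 188 bp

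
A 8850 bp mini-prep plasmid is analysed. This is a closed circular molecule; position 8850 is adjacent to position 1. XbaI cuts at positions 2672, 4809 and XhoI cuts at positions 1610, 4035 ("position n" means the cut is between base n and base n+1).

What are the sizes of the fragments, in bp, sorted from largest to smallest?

Combined cut positions (sorted): 1610, 2672, 4035, 4809.
Circular molecule, 4 cuts → 4 fragments:
  2672 − 1610 = 1062 bp
  4035 − 2672 = 1363 bp
  4809 − 4035 = 774 bp
  wrap: 8850 − 4809 + 1610 = 5651 bp
Sorted largest to smallest: 5651, 1363, 1062, 774 bp.

5651, 1363, 1062, 774 bp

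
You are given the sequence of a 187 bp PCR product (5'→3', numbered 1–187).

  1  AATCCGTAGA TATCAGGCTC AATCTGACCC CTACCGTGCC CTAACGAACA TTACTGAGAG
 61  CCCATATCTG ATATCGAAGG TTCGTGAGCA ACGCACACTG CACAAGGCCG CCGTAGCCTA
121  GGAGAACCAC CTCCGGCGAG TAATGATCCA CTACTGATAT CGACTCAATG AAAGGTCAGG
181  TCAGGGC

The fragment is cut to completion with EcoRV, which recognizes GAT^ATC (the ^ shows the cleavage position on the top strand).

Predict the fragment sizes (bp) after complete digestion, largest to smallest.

EcoRV sites (GATATC) start at positions 9, 70, 156.
EcoRV cuts after base 3 of each site, so after positions 11, 72, 158.
Linear molecule, 3 cuts → 4 fragments:
  1–11 → 11 bp
  12–72 → 61 bp
  73–158 → 86 bp
  159–187 → 29 bp
Sorted largest to smallest: 86, 61, 29, 11 bp.

86, 61, 29, 11 bp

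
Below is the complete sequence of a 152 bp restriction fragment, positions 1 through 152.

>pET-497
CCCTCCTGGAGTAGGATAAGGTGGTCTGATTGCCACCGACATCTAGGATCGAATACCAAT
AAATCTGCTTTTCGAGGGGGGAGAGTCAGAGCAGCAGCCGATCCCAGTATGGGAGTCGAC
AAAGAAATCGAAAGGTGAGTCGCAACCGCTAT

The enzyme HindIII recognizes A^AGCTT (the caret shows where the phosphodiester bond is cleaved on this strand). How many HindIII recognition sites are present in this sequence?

0

No occurrence of AAGCTT is present in the sequence.
HindIII does not cut: 0 sites.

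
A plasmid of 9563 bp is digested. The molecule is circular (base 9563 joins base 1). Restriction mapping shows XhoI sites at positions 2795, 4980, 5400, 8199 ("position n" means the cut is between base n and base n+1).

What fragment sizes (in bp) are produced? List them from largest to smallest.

Circular molecule, 4 cuts → 4 fragments:
  4980 − 2795 = 2185 bp
  5400 − 4980 = 420 bp
  8199 − 5400 = 2799 bp
  wrap: 9563 − 8199 + 2795 = 4159 bp
Sorted largest to smallest: 4159, 2799, 2185, 420 bp.

4159, 2799, 2185, 420 bp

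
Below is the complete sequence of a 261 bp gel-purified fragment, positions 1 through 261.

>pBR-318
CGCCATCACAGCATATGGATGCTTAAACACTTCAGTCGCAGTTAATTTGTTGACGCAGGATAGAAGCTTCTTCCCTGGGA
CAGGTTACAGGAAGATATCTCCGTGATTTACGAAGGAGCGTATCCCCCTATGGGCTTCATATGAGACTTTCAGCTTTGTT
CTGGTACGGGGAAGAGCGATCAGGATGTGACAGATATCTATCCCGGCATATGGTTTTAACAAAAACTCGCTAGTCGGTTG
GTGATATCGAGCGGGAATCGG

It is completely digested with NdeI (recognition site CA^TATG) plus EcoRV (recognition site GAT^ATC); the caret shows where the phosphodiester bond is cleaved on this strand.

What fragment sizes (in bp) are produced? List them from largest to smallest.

NdeI sites (CATATG) start at positions 12, 138, 207.
NdeI cuts after base 2 of each site, so after positions 13, 139, 208.
EcoRV sites (GATATC) start at positions 94, 193, 243.
EcoRV cuts after base 3 of each site, so after positions 96, 195, 245.
Combined cut positions: 13, 96, 139, 195, 208, 245.
Linear molecule, 6 cuts → 7 fragments:
  1–13 → 13 bp
  14–96 → 83 bp
  97–139 → 43 bp
  140–195 → 56 bp
  196–208 → 13 bp
  209–245 → 37 bp
  246–261 → 16 bp
Sorted largest to smallest: 83, 56, 43, 37, 16, 13, 13 bp.

83, 56, 43, 37, 16, 13, 13 bp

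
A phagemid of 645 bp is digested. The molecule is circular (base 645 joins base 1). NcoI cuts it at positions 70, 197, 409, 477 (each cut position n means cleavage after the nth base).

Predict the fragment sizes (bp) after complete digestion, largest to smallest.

Circular molecule, 4 cuts → 4 fragments:
  197 − 70 = 127 bp
  409 − 197 = 212 bp
  477 − 409 = 68 bp
  wrap: 645 − 477 + 70 = 238 bp
Sorted largest to smallest: 238, 212, 127, 68 bp.

238, 212, 127, 68 bp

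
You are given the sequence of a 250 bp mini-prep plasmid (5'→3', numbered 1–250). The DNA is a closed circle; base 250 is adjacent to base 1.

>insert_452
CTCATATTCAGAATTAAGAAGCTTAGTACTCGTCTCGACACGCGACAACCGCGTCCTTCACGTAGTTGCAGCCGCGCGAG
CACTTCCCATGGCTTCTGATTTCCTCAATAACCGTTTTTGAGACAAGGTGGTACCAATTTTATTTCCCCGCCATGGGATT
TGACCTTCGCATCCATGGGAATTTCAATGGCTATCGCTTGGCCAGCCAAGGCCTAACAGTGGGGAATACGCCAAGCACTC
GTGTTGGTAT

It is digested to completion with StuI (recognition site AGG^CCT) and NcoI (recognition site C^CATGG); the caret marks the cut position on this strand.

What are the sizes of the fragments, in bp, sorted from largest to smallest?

126, 64, 38, 22 bp

The StuI site (AGGCCT) starts at position 209.
StuI cuts after base 3 of each site, so after position 211.
NcoI sites (CCATGG) start at positions 87, 151, 173.
NcoI cuts after the first base of each site, so after positions 87, 151, 173.
Combined cut positions: 87, 151, 173, 211.
Circular molecule, 4 cuts → 4 fragments:
  88–151 → 64 bp
  152–173 → 22 bp
  174–211 → 38 bp
  212–250 then 1–87 → 39 + 87 = 126 bp
Sorted largest to smallest: 126, 64, 38, 22 bp.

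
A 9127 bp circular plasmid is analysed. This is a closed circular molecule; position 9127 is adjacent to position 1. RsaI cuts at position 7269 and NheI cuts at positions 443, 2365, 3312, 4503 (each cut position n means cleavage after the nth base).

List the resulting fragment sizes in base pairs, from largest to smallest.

2766, 2301, 1922, 1191, 947 bp

Combined cut positions (sorted): 443, 2365, 3312, 4503, 7269.
Circular molecule, 5 cuts → 5 fragments:
  2365 − 443 = 1922 bp
  3312 − 2365 = 947 bp
  4503 − 3312 = 1191 bp
  7269 − 4503 = 2766 bp
  wrap: 9127 − 7269 + 443 = 2301 bp
Sorted largest to smallest: 2766, 2301, 1922, 1191, 947 bp.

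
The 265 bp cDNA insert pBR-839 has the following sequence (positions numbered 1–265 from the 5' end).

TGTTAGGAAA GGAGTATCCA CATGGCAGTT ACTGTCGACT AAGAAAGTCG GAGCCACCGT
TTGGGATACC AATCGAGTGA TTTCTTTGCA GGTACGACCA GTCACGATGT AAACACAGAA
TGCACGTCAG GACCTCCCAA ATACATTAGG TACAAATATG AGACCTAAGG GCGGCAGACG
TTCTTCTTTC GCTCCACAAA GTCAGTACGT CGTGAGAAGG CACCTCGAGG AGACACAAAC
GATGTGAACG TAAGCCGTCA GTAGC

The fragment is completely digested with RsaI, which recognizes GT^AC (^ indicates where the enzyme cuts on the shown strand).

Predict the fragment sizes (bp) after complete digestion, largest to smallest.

RsaI sites (GTAC) start at positions 92, 150, 205.
RsaI cuts after base 2 of each site, so after positions 93, 151, 206.
Linear molecule, 3 cuts → 4 fragments:
  1–93 → 93 bp
  94–151 → 58 bp
  152–206 → 55 bp
  207–265 → 59 bp
Sorted largest to smallest: 93, 59, 58, 55 bp.

93, 59, 58, 55 bp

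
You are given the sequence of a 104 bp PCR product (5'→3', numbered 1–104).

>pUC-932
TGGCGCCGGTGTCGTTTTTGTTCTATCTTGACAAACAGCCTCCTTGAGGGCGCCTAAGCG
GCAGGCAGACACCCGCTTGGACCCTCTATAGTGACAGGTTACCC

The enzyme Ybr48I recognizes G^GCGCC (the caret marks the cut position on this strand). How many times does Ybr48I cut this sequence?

2

GGCGCC occurs starting at positions 2, 49.
Ybr48I cuts at 2 sites.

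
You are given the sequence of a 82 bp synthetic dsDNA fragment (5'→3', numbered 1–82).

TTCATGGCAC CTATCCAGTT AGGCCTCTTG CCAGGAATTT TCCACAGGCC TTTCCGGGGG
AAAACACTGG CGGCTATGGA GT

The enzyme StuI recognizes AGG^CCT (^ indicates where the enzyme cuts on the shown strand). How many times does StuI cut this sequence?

AGGCCT occurs starting at positions 21, 46.
StuI cuts at 2 sites.

2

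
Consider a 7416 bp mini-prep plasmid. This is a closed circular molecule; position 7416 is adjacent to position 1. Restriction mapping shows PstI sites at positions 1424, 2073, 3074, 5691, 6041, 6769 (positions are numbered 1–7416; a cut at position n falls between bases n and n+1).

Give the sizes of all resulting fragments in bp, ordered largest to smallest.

Circular molecule, 6 cuts → 6 fragments:
  2073 − 1424 = 649 bp
  3074 − 2073 = 1001 bp
  5691 − 3074 = 2617 bp
  6041 − 5691 = 350 bp
  6769 − 6041 = 728 bp
  wrap: 7416 − 6769 + 1424 = 2071 bp
Sorted largest to smallest: 2617, 2071, 1001, 728, 649, 350 bp.

2617, 2071, 1001, 728, 649, 350 bp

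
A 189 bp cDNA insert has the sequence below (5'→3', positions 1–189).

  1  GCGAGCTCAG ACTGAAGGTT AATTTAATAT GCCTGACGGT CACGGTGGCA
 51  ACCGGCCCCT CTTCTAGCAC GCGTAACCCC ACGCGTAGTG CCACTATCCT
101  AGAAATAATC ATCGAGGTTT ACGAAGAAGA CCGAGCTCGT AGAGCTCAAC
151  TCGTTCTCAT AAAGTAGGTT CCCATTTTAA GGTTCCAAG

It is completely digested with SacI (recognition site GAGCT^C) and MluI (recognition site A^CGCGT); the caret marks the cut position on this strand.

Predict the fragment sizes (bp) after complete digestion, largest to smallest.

62, 56, 43, 12, 9, 7 bp

SacI sites (GAGCTC) start at positions 3, 133, 142.
SacI cuts after base 5 of each site (before the last base), so after positions 7, 137, 146.
MluI sites (ACGCGT) start at positions 69, 81.
MluI cuts after the first base of each site, so after positions 69, 81.
Combined cut positions: 7, 69, 81, 137, 146.
Linear molecule, 5 cuts → 6 fragments:
  1–7 → 7 bp
  8–69 → 62 bp
  70–81 → 12 bp
  82–137 → 56 bp
  138–146 → 9 bp
  147–189 → 43 bp
Sorted largest to smallest: 62, 56, 43, 12, 9, 7 bp.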